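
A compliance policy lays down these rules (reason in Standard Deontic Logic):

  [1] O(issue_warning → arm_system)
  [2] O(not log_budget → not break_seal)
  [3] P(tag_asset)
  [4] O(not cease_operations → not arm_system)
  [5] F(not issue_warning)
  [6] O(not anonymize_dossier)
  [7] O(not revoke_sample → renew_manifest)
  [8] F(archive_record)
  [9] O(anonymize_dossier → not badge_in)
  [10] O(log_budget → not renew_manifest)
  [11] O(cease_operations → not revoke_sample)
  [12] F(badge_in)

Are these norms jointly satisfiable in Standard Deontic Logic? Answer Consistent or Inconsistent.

Consistent

Premise 9 is O(anonymize_dossier → not badge_in); even if O(not badge_in) held, inferring O(anonymize_dossier) would be affirming the consequent — invalid.
So O(anonymize_dossier) is not derivable, and the apparent clash with O(not anonymize_dossier) does not arise.
A world satisfying every obligation exists (e.g. anonymize_dossier=false, archive_record=false, arm_system=true, badge_in=false, break_seal=false, cease_operations=true, issue_warning=true, log_budget=false, renew_manifest=true, revoke_sample=false, tag_asset=false); no atom is both obligatory and forbidden, so the set is consistent.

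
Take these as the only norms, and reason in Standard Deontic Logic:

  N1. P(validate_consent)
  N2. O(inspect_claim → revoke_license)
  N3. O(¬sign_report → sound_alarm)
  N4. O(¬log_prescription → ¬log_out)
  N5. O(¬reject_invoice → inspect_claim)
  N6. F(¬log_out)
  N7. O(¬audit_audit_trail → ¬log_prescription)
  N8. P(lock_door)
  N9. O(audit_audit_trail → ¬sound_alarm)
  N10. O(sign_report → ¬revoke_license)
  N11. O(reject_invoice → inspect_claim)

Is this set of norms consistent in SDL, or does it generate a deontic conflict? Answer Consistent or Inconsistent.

Inconsistent

Premises 11 and 5 are O(reject_invoice → inspect_claim) and O(¬reject_invoice → inspect_claim); every ideal world satisfies reject_invoice or ¬reject_invoice, so in either case inspect_claim holds — hence O(inspect_claim).
With premise 2, O(inspect_claim → revoke_license), the K-axiom yields O(revoke_license).
Premise 10, O(sign_report → ¬revoke_license), contraposes to O(revoke_license → ¬sign_report); with O(revoke_license) we get O(¬sign_report).
From O(¬sign_report) and premise 3, O(¬sign_report → sound_alarm), we obtain O(sound_alarm).
The contrapositive of premise 9 (O(audit_audit_trail → ¬sound_alarm)) is O(sound_alarm → ¬audit_audit_trail), and O(sound_alarm) is already established, so O(¬audit_audit_trail).
Premise 7 is O(¬audit_audit_trail → ¬log_prescription); since O(¬audit_audit_trail), deontic closure gives O(¬log_prescription).
Applying K to premise 4 (O(¬log_prescription → ¬log_out)) and O(¬log_prescription) yields O(¬log_out).
But premise 6, F(¬log_out), means O(log_out).
We now have both O(¬log_out) and O(log_out) — log_out is simultaneously obligatory and forbidden, violating the D-axiom.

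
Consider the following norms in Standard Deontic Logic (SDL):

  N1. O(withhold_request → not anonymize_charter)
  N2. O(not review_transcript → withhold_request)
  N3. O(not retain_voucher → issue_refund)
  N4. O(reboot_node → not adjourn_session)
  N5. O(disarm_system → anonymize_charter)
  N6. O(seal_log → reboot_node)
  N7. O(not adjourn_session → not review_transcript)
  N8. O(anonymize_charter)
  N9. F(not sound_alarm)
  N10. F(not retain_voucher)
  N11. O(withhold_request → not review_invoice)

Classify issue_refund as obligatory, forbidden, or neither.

Premise 3 is O(not retain_voucher → issue_refund), but O(not retain_voucher) is not derivable from the premises, so it does not yield O(issue_refund).
No premise or chain of K-axiom applications forces O(issue_refund), and none forces O(not issue_refund). So issue_refund is neither obligatory nor forbidden under these norms.

Neither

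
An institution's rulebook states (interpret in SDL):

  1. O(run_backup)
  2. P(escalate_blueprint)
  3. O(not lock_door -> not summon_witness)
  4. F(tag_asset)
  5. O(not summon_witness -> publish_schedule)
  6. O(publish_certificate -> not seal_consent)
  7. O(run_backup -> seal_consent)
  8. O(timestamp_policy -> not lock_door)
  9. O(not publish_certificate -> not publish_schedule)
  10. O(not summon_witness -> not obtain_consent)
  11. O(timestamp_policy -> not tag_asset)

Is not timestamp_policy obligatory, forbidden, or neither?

Obligatory

Premise 1 gives O(run_backup).
From O(run_backup) and premise 7, O(run_backup -> seal_consent), we obtain O(seal_consent).
The contrapositive of premise 6 (O(publish_certificate -> not seal_consent)) is O(seal_consent -> not publish_certificate), and O(seal_consent) is already established, so O(not publish_certificate).
Applying K to premise 9 (O(not publish_certificate -> not publish_schedule)) and O(not publish_certificate) yields O(not publish_schedule).
Premise 5, O(not summon_witness -> publish_schedule), contraposes to O(not publish_schedule -> summon_witness); with O(not publish_schedule) we get O(summon_witness).
The contrapositive of premise 3 (O(not lock_door -> not summon_witness)) is O(summon_witness -> lock_door), and O(summon_witness) is already established, so O(lock_door).
The contrapositive of premise 8 (O(timestamp_policy -> not lock_door)) is O(lock_door -> not timestamp_policy), and O(lock_door) is already established, so O(not timestamp_policy).
Premises 2, 4, 10, 11 do not contribute to this derivation.
Hence not timestamp_policy is obligatory.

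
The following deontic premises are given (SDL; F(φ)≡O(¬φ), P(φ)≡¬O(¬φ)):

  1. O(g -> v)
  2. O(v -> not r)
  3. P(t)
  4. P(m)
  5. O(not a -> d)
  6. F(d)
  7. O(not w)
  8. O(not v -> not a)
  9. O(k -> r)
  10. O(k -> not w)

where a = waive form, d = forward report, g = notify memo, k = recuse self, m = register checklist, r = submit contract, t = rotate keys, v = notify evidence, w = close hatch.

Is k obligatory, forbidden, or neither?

Forbidden

F(d) at premise 6 means O(not d).
Premise 5 is O(not a -> d); contrapositively O(not d -> a). Since O(not d) holds, K gives O(a).
Premise 8 is O(not v -> not a); contrapositively O(a -> v). Since O(a) holds, K gives O(v).
With premise 2, O(v -> not r), the K-axiom yields O(not r).
Premise 9 is O(k -> r); contrapositively O(not r -> not k). Since O(not r) holds, K gives O(not k).
Premises 1, 3, 4, 7, 10 do not contribute to this derivation.
Thus O(not k), which is F(k): k is forbidden.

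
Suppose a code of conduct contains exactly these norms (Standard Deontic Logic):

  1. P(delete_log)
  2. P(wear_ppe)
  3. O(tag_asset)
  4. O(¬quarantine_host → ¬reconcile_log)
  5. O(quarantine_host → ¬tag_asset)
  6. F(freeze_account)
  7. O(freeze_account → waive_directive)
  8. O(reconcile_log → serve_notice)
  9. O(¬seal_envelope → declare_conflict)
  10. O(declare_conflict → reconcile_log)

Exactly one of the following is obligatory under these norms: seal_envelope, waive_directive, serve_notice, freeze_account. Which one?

seal_envelope

Premise 3 states O(tag_asset) outright.
Premise 5, O(quarantine_host → ¬tag_asset), contraposes to O(tag_asset → ¬quarantine_host); with O(tag_asset) we get O(¬quarantine_host).
Premise 4 is O(¬quarantine_host → ¬reconcile_log); since O(¬quarantine_host), deontic closure gives O(¬reconcile_log).
The contrapositive of premise 10 (O(declare_conflict → reconcile_log)) is O(¬reconcile_log → ¬declare_conflict), and O(¬reconcile_log) is already established, so O(¬declare_conflict).
The contrapositive of premise 9 (O(¬seal_envelope → declare_conflict)) is O(¬declare_conflict → seal_envelope), and O(¬declare_conflict) is already established, so O(seal_envelope).
So O(seal_envelope) holds — seal_envelope is obligatory. None of the other listed options is made obligatory by any chain of premises.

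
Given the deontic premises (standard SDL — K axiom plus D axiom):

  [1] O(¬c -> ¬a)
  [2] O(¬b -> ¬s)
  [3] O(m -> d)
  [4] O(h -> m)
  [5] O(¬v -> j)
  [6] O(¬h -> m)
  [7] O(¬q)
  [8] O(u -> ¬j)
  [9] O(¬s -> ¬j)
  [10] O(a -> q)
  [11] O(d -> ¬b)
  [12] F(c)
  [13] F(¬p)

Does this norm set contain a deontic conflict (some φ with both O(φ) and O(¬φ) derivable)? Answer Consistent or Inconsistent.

Consistent

Premise 10 is O(a -> q), but O(a) is not derivable from the premises, so it does not yield O(q).
So O(q) is not derivable, and the apparent clash with O(¬q) does not arise.
A world satisfying every obligation exists (e.g. a=false, b=false, c=false, d=true, h=false, j=false, m=true, p=true, q=false, s=false, u=false, v=true); no atom is both obligatory and forbidden, so the set is consistent.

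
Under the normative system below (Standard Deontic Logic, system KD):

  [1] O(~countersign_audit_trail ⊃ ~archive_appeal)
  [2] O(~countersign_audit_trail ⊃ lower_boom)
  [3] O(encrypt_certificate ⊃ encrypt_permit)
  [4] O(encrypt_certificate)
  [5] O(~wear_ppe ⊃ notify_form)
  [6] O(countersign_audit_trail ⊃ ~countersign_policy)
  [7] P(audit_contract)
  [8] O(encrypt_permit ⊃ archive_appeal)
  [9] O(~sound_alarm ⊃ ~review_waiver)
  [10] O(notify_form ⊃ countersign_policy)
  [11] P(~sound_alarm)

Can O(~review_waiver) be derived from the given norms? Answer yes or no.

Premise 9 is O(~sound_alarm ⊃ ~review_waiver), but O(~sound_alarm) is not derivable from the premises (the permission P(~sound_alarm) asserts only ~O(sound_alarm), not O(~sound_alarm)), so it does not yield O(~review_waiver).
No other premise forces O(~review_waiver). An ideal world satisfying every premise can still have ~review_waiver false, so O(~review_waiver) is not derivable.

No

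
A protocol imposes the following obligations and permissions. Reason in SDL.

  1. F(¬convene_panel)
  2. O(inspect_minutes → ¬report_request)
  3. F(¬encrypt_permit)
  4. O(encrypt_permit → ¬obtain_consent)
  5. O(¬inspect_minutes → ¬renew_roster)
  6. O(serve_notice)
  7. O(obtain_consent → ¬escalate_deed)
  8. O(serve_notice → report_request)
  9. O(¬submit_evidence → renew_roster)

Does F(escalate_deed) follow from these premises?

No

Premise 7 is O(obtain_consent → ¬escalate_deed), but O(obtain_consent) is not derivable from the premises, so it does not yield O(¬escalate_deed).
No other premise forces O(¬escalate_deed). An ideal world satisfying every premise can still have escalate_deed true, so F(escalate_deed) is not derivable.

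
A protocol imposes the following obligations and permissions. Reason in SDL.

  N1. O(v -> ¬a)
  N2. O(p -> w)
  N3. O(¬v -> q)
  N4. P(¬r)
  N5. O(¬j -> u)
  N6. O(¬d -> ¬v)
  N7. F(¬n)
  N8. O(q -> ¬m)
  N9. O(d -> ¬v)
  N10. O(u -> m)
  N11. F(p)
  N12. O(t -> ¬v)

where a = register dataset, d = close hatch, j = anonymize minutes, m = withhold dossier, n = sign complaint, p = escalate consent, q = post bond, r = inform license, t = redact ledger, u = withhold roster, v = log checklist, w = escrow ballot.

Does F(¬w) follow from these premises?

Premise 2 is O(p -> w), but O(p) is not derivable from the premises, so it does not yield O(w).
No other premise forces O(w). An ideal world satisfying every premise can still have ¬w true, so F(¬w) is not derivable.

No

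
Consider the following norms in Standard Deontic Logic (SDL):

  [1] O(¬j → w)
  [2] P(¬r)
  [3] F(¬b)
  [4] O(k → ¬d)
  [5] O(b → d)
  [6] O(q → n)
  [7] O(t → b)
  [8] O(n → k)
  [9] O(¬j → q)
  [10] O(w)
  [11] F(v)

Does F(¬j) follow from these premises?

Premise 3, F(¬b), is equivalent to O(b).
Applying K to premise 5 (O(b → d)) and O(b) yields O(d).
Premise 4, O(k → ¬d), contraposes to O(d → ¬k); with O(d) we get O(¬k).
The contrapositive of premise 8 (O(n → k)) is O(¬k → ¬n), and O(¬k) is already established, so O(¬n).
The contrapositive of premise 6 (O(q → n)) is O(¬n → ¬q), and O(¬n) is already established, so O(¬q).
Premise 9 is O(¬j → q); contrapositively O(¬q → j). Since O(¬q) holds, K gives O(j).
Premises 1, 2, 7, 10, 11 do not contribute to this derivation.
So O(j) holds, i.e. F(¬j). The claim follows.

Yes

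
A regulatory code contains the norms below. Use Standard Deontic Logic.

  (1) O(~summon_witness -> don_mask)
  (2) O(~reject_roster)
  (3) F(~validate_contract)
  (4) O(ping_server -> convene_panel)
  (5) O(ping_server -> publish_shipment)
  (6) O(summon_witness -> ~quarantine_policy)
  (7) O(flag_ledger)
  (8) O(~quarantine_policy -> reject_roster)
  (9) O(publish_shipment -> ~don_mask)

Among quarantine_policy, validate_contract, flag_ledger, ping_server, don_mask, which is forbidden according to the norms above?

ping_server

From premise 2 we have O(~reject_roster).
Premise 8, O(~quarantine_policy -> reject_roster), contraposes to O(~reject_roster -> quarantine_policy); with O(~reject_roster) we get O(quarantine_policy).
The contrapositive of premise 6 (O(summon_witness -> ~quarantine_policy)) is O(quarantine_policy -> ~summon_witness), and O(quarantine_policy) is already established, so O(~summon_witness).
From O(~summon_witness) and premise 1, O(~summon_witness -> don_mask), we obtain O(don_mask).
Premise 9 is O(publish_shipment -> ~don_mask); contrapositively O(don_mask -> ~publish_shipment). Since O(don_mask) holds, K gives O(~publish_shipment).
The contrapositive of premise 5 (O(ping_server -> publish_shipment)) is O(~publish_shipment -> ~ping_server), and O(~publish_shipment) is already established, so O(~ping_server).
So O(~ping_server) holds, i.e. ping_server is forbidden. None of the other listed options is forbidden under the premises.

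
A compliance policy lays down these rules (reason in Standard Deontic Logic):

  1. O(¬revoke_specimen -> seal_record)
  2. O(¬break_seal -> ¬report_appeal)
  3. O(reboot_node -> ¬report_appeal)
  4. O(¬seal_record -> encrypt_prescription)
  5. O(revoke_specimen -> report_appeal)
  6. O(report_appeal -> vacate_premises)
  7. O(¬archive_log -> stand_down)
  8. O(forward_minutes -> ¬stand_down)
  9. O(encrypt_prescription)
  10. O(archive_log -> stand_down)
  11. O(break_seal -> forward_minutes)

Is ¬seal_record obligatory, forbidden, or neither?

Forbidden

By case analysis on ¬archive_log: premise 7 gives O(¬archive_log -> stand_down) and premise 10 gives O(archive_log -> stand_down), so O(stand_down) either way.
The contrapositive of premise 8 (O(forward_minutes -> ¬stand_down)) is O(stand_down -> ¬forward_minutes), and O(stand_down) is already established, so O(¬forward_minutes).
Premise 11, O(break_seal -> forward_minutes), contraposes to O(¬forward_minutes -> ¬break_seal); with O(¬forward_minutes) we get O(¬break_seal).
Premise 2 is O(¬break_seal -> ¬report_appeal); since O(¬break_seal), deontic closure gives O(¬report_appeal).
Premise 5 is O(revoke_specimen -> report_appeal); contrapositively O(¬report_appeal -> ¬revoke_specimen). Since O(¬report_appeal) holds, K gives O(¬revoke_specimen).
Applying K to premise 1 (O(¬revoke_specimen -> seal_record)) and O(¬revoke_specimen) yields O(seal_record).
Premises 3, 4, 6, 9 do not contribute to this derivation.
Thus O(seal_record), which is F(¬seal_record): ¬seal_record is forbidden.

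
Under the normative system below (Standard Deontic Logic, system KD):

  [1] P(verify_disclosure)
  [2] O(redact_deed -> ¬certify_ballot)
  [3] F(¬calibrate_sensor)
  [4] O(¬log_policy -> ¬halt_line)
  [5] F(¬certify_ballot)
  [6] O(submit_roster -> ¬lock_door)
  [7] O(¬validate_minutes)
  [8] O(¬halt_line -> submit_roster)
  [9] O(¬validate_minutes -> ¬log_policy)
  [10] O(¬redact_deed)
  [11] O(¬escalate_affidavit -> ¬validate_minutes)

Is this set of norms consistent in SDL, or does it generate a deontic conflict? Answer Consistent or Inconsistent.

Consistent

Premise 2 is O(redact_deed -> ¬certify_ballot), but O(redact_deed) is not derivable from the premises, so it does not yield O(¬certify_ballot).
So O(¬certify_ballot) is not derivable, and the apparent clash with O(certify_ballot) does not arise.
A world satisfying every obligation exists (e.g. calibrate_sensor=true, certify_ballot=true, escalate_affidavit=false, halt_line=false, lock_door=false, log_policy=false, redact_deed=false, submit_roster=true, validate_minutes=false, verify_disclosure=false); no atom is both obligatory and forbidden, so the set is consistent.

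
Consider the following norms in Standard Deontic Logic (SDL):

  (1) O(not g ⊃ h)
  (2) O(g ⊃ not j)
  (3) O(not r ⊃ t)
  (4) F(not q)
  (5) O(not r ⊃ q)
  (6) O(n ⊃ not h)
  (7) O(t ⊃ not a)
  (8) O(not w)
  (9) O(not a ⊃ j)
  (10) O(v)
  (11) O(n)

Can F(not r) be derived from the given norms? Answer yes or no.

From premise 11 we have O(n).
Premise 6 is O(n ⊃ not h); since O(n), deontic closure gives O(not h).
Premise 1, O(not g ⊃ h), contraposes to O(not h ⊃ g); with O(not h) we get O(g).
From O(g) and premise 2, O(g ⊃ not j), we obtain O(not j).
Premise 9 is O(not a ⊃ j); contrapositively O(not j ⊃ a). Since O(not j) holds, K gives O(a).
Premise 7 is O(t ⊃ not a); contrapositively O(a ⊃ not t). Since O(a) holds, K gives O(not t).
Premise 3, O(not r ⊃ t), contraposes to O(not t ⊃ r); with O(not t) we get O(r).
Premises 4, 5, 8, 10 do not contribute to this derivation.
So O(r) holds, i.e. F(not r). The claim follows.

Yes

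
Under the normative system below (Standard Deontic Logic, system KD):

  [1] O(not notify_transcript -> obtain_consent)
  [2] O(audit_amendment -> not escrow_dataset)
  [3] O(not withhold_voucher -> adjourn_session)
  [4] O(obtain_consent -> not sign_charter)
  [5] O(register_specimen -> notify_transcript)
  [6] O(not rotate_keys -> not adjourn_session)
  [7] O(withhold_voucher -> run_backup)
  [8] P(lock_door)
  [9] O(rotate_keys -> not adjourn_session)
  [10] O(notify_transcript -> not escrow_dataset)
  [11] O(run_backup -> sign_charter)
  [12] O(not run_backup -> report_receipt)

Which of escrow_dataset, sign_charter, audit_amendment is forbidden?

Premises 6 and 9 are O(not rotate_keys -> not adjourn_session) and O(rotate_keys -> not adjourn_session); every ideal world satisfies not rotate_keys or rotate_keys, so in either case not adjourn_session holds — hence O(not adjourn_session).
Premise 3, O(not withhold_voucher -> adjourn_session), contraposes to O(not adjourn_session -> withhold_voucher); with O(not adjourn_session) we get O(withhold_voucher).
From O(withhold_voucher) and premise 7, O(withhold_voucher -> run_backup), we obtain O(run_backup).
From O(run_backup) and premise 11, O(run_backup -> sign_charter), we obtain O(sign_charter).
The contrapositive of premise 4 (O(obtain_consent -> not sign_charter)) is O(sign_charter -> not obtain_consent), and O(sign_charter) is already established, so O(not obtain_consent).
Premise 1, O(not notify_transcript -> obtain_consent), contraposes to O(not obtain_consent -> notify_transcript); with O(not obtain_consent) we get O(notify_transcript).
From O(notify_transcript) and premise 10, O(notify_transcript -> not escrow_dataset), we obtain O(not escrow_dataset).
So O(not escrow_dataset) holds, i.e. escrow_dataset is forbidden. None of the other listed options is forbidden under the premises.

escrow_dataset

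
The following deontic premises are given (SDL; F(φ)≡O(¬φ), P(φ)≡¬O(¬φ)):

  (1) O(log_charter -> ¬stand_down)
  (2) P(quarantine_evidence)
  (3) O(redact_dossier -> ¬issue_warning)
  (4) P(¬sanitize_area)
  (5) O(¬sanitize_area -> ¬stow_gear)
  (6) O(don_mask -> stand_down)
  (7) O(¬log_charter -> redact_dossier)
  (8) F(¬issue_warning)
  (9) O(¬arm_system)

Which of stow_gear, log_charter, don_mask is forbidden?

F(¬issue_warning) at premise 8 means O(issue_warning).
The contrapositive of premise 3 (O(redact_dossier -> ¬issue_warning)) is O(issue_warning -> ¬redact_dossier), and O(issue_warning) is already established, so O(¬redact_dossier).
Premise 7 is O(¬log_charter -> redact_dossier); contrapositively O(¬redact_dossier -> log_charter). Since O(¬redact_dossier) holds, K gives O(log_charter).
From O(log_charter) and premise 1, O(log_charter -> ¬stand_down), we obtain O(¬stand_down).
The contrapositive of premise 6 (O(don_mask -> stand_down)) is O(¬stand_down -> ¬don_mask), and O(¬stand_down) is already established, so O(¬don_mask).
So O(¬don_mask) holds, i.e. don_mask is forbidden. None of the other listed options is forbidden under the premises.

don_mask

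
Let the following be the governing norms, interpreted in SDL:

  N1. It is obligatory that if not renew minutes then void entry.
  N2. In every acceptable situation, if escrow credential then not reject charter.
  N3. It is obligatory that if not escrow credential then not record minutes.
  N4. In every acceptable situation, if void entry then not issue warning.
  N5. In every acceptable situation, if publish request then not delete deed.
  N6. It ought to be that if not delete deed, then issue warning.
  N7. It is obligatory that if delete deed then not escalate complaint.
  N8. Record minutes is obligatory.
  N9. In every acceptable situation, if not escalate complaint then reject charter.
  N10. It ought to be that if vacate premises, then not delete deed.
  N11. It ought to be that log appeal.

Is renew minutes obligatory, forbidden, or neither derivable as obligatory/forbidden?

Premise 8 gives O(record_minutes).
Premise 3, O(¬escrow_credential → ¬record_minutes), contraposes to O(record_minutes → escrow_credential); with O(record_minutes) we get O(escrow_credential).
From O(escrow_credential) and premise 2, O(escrow_credential → ¬reject_charter), we obtain O(¬reject_charter).
Premise 9, O(¬escalate_complaint → reject_charter), contraposes to O(¬reject_charter → escalate_complaint); with O(¬reject_charter) we get O(escalate_complaint).
Premise 7 is O(delete_deed → ¬escalate_complaint); contrapositively O(escalate_complaint → ¬delete_deed). Since O(escalate_complaint) holds, K gives O(¬delete_deed).
Premise 6 is O(¬delete_deed → issue_warning); since O(¬delete_deed), deontic closure gives O(issue_warning).
Premise 4, O(void_entry → ¬issue_warning), contraposes to O(issue_warning → ¬void_entry); with O(issue_warning) we get O(¬void_entry).
Premise 1, O(¬renew_minutes → void_entry), contraposes to O(¬void_entry → renew_minutes); with O(¬void_entry) we get O(renew_minutes).
Premises 5, 10, 11 do not contribute to this derivation.
Hence renew_minutes is obligatory.

Obligatory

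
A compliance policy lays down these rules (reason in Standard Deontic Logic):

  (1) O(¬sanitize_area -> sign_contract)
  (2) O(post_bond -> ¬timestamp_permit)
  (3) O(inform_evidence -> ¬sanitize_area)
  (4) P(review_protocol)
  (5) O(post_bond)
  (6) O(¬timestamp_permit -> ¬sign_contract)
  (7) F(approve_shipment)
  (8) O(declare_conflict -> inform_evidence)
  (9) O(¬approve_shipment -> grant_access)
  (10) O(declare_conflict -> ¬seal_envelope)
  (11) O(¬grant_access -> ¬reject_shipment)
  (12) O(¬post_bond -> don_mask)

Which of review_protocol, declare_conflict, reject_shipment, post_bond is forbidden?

Premise 5 states O(post_bond) outright.
Premise 2 is O(post_bond -> ¬timestamp_permit); since O(post_bond), deontic closure gives O(¬timestamp_permit).
Applying K to premise 6 (O(¬timestamp_permit -> ¬sign_contract)) and O(¬timestamp_permit) yields O(¬sign_contract).
The contrapositive of premise 1 (O(¬sanitize_area -> sign_contract)) is O(¬sign_contract -> sanitize_area), and O(¬sign_contract) is already established, so O(sanitize_area).
The contrapositive of premise 3 (O(inform_evidence -> ¬sanitize_area)) is O(sanitize_area -> ¬inform_evidence), and O(sanitize_area) is already established, so O(¬inform_evidence).
Premise 8, O(declare_conflict -> inform_evidence), contraposes to O(¬inform_evidence -> ¬declare_conflict); with O(¬inform_evidence) we get O(¬declare_conflict).
So O(¬declare_conflict) holds, i.e. declare_conflict is forbidden. None of the other listed options is forbidden under the premises.

declare_conflict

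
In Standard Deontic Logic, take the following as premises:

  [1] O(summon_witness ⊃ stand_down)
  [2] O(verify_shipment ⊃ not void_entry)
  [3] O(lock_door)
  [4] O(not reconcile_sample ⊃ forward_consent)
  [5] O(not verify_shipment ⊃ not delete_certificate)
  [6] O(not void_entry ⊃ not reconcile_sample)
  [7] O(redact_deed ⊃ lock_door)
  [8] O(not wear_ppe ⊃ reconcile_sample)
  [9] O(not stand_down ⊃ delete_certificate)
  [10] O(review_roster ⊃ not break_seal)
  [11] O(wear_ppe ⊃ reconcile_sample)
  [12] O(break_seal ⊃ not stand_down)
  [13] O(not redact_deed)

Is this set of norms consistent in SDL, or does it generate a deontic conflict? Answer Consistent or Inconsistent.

Consistent

Premise 7 is O(redact_deed ⊃ lock_door); even if O(lock_door) held, inferring O(redact_deed) would be affirming the consequent — invalid.
So O(redact_deed) is not derivable, and the apparent clash with O(not redact_deed) does not arise.
A world satisfying every obligation exists (e.g. break_seal=false, delete_certificate=false, forward_consent=false, lock_door=true, reconcile_sample=true, redact_deed=false, review_roster=false, stand_down=true, summon_witness=false, verify_shipment=false, void_entry=true, wear_ppe=false); no atom is both obligatory and forbidden, so the set is consistent.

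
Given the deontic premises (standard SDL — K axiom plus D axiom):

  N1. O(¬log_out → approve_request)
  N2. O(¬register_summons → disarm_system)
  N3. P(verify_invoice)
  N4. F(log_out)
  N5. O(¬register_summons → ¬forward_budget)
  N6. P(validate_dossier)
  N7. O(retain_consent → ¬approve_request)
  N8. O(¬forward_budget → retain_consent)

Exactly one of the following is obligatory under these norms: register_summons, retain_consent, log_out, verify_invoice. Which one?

register_summons

Premise 4 is F(log_out), i.e. O(¬log_out).
From O(¬log_out) and premise 1, O(¬log_out → approve_request), we obtain O(approve_request).
Premise 7 is O(retain_consent → ¬approve_request); contrapositively O(approve_request → ¬retain_consent). Since O(approve_request) holds, K gives O(¬retain_consent).
The contrapositive of premise 8 (O(¬forward_budget → retain_consent)) is O(¬retain_consent → forward_budget), and O(¬retain_consent) is already established, so O(forward_budget).
The contrapositive of premise 5 (O(¬register_summons → ¬forward_budget)) is O(forward_budget → register_summons), and O(forward_budget) is already established, so O(register_summons).
So O(register_summons) holds — register_summons is obligatory. None of the other listed options is made obligatory by any chain of premises.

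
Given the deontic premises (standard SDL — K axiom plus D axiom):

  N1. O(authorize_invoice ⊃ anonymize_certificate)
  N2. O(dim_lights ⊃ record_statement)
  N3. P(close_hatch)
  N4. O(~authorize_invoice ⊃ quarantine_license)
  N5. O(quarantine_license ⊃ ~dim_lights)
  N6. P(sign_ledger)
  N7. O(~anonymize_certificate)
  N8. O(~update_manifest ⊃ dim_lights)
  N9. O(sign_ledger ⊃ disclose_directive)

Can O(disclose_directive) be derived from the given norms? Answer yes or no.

Premise 9 is O(sign_ledger ⊃ disclose_directive), but O(sign_ledger) is not derivable from the premises (the permission P(sign_ledger) asserts only ~O(~sign_ledger), not O(sign_ledger)), so it does not yield O(disclose_directive).
No other premise forces O(disclose_directive). An ideal world satisfying every premise can still have disclose_directive false, so O(disclose_directive) is not derivable.

No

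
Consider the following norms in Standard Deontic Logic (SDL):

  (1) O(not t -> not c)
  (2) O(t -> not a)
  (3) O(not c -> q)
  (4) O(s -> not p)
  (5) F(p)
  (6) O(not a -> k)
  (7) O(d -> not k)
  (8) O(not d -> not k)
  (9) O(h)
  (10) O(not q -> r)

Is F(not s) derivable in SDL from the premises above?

No

Premise 4 is O(s -> not p); even if O(not p) held, inferring O(s) would be affirming the consequent — invalid.
No other premise forces O(s). An ideal world satisfying every premise can still have not s true, so F(not s) is not derivable.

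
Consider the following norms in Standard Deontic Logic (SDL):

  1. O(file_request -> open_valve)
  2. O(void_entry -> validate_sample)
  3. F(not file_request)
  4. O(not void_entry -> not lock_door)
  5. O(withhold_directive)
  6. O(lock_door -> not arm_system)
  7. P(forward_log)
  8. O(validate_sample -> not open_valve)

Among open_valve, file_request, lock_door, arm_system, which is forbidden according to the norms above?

lock_door

Premise 3 is F(not file_request), i.e. O(file_request).
From O(file_request) and premise 1, O(file_request -> open_valve), we obtain O(open_valve).
Premise 8 is O(validate_sample -> not open_valve); contrapositively O(open_valve -> not validate_sample). Since O(open_valve) holds, K gives O(not validate_sample).
Premise 2, O(void_entry -> validate_sample), contraposes to O(not validate_sample -> not void_entry); with O(not validate_sample) we get O(not void_entry).
Applying K to premise 4 (O(not void_entry -> not lock_door)) and O(not void_entry) yields O(not lock_door).
So O(not lock_door) holds, i.e. lock_door is forbidden. None of the other listed options is forbidden under the premises.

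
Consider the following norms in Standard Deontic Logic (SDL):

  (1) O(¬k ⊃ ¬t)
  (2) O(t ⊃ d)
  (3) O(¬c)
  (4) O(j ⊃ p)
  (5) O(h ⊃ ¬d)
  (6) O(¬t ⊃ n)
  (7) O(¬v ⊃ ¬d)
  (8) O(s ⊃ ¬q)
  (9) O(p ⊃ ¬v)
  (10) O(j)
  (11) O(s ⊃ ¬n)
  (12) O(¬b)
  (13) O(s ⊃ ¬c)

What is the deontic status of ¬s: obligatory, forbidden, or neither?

Premise 10 gives O(j).
From O(j) and premise 4, O(j ⊃ p), we obtain O(p).
From O(p) and premise 9, O(p ⊃ ¬v), we obtain O(¬v).
Premise 7 is O(¬v ⊃ ¬d); since O(¬v), deontic closure gives O(¬d).
Premise 2 is O(t ⊃ d); contrapositively O(¬d ⊃ ¬t). Since O(¬d) holds, K gives O(¬t).
With premise 6, O(¬t ⊃ n), the K-axiom yields O(n).
The contrapositive of premise 11 (O(s ⊃ ¬n)) is O(n ⊃ ¬s), and O(n) is already established, so O(¬s).
Premises 1, 3, 5, 8, 12, 13 do not contribute to this derivation.
Hence ¬s is obligatory.

Obligatory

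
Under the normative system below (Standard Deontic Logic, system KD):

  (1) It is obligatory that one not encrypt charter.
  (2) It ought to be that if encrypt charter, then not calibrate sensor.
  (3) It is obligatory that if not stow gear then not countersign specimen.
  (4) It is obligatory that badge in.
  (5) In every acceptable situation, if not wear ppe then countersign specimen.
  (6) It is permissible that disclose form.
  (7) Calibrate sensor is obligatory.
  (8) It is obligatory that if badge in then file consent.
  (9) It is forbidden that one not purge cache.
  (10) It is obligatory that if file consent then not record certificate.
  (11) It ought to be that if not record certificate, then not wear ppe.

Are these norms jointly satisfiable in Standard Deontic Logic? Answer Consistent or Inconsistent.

Premise 2 is O(encrypt_charter → ¬calibrate_sensor), but O(encrypt_charter) is not derivable from the premises, so it does not yield O(¬calibrate_sensor).
So O(¬calibrate_sensor) is not derivable, and the apparent clash with O(calibrate_sensor) does not arise.
A world satisfying every obligation exists (e.g. badge_in=true, calibrate_sensor=true, countersign_specimen=true, disclose_form=false, encrypt_charter=false, file_consent=true, purge_cache=true, record_certificate=false, stow_gear=true, wear_ppe=false); no atom is both obligatory and forbidden, so the set is consistent.

Consistent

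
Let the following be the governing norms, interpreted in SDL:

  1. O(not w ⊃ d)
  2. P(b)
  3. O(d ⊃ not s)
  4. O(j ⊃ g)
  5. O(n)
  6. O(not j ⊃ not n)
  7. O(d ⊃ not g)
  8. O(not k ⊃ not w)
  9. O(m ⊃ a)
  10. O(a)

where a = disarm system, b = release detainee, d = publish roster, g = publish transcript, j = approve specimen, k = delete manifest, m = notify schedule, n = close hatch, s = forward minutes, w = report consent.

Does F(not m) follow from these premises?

Premise 9 is O(m ⊃ a); even if O(a) held, inferring O(m) would be affirming the consequent — invalid.
No other premise forces O(m). An ideal world satisfying every premise can still have not m true, so F(not m) is not derivable.

No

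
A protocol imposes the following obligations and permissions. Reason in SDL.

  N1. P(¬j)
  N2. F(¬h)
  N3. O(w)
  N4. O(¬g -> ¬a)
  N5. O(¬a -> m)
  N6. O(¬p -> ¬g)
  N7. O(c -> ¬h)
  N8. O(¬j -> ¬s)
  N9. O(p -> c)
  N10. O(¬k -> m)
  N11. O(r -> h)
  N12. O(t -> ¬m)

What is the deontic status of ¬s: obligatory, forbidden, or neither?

Premise 8 is O(¬j -> ¬s), but O(¬j) is not derivable from the premises (the permission P(¬j) asserts only ¬O(j), not O(¬j)), so it does not yield O(¬s).
No premise or chain of K-axiom applications forces O(¬s), and none forces O(s). So ¬s is neither obligatory nor forbidden under these norms.

Neither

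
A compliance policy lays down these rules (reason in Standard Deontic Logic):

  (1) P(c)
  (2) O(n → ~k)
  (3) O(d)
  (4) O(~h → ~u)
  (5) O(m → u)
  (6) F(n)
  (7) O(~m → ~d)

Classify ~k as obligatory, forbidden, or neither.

Neither

Premise 2 is O(n → ~k), but O(n) is not derivable from the premises, so it does not yield O(~k).
No premise or chain of K-axiom applications forces O(~k), and none forces O(k). So ~k is neither obligatory nor forbidden under these norms.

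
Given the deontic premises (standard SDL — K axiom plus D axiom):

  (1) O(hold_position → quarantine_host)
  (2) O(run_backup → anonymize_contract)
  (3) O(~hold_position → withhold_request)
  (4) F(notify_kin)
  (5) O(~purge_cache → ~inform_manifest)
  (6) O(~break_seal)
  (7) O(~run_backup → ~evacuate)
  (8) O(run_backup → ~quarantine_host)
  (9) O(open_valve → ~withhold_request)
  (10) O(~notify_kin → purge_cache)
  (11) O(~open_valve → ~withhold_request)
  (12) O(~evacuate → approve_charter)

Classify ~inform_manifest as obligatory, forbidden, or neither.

Premise 5 is O(~purge_cache → ~inform_manifest), but O(~purge_cache) is not derivable from the premises, so it does not yield O(~inform_manifest).
No premise or chain of K-axiom applications forces O(~inform_manifest), and none forces O(inform_manifest). So ~inform_manifest is neither obligatory nor forbidden under these norms.

Neither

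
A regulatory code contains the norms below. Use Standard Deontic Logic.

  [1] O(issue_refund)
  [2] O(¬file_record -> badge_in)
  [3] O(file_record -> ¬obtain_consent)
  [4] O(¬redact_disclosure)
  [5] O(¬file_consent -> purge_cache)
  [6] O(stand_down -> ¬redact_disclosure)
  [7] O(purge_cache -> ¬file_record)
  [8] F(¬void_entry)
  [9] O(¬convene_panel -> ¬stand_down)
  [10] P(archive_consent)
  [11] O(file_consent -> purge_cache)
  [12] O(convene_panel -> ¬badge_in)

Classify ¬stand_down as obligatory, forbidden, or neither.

Premises 5 and 11 are O(¬file_consent -> purge_cache) and O(file_consent -> purge_cache); every ideal world satisfies ¬file_consent or file_consent, so in either case purge_cache holds — hence O(purge_cache).
Applying K to premise 7 (O(purge_cache -> ¬file_record)) and O(purge_cache) yields O(¬file_record).
With premise 2, O(¬file_record -> badge_in), the K-axiom yields O(badge_in).
The contrapositive of premise 12 (O(convene_panel -> ¬badge_in)) is O(badge_in -> ¬convene_panel), and O(badge_in) is already established, so O(¬convene_panel).
With premise 9, O(¬convene_panel -> ¬stand_down), the K-axiom yields O(¬stand_down).
Premises 1, 3, 4, 6, 8, 10 do not contribute to this derivation.
Hence ¬stand_down is obligatory.

Obligatory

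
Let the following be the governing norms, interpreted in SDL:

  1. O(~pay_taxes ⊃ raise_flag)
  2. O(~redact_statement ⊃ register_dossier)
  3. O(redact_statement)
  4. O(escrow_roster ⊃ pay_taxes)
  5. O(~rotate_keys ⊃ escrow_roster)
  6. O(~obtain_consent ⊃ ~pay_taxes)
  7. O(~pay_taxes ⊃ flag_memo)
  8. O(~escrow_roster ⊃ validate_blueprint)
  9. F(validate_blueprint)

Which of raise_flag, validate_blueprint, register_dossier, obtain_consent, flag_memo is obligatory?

F(validate_blueprint) at premise 9 means O(~validate_blueprint).
Premise 8 is O(~escrow_roster ⊃ validate_blueprint); contrapositively O(~validate_blueprint ⊃ escrow_roster). Since O(~validate_blueprint) holds, K gives O(escrow_roster).
From O(escrow_roster) and premise 4, O(escrow_roster ⊃ pay_taxes), we obtain O(pay_taxes).
The contrapositive of premise 6 (O(~obtain_consent ⊃ ~pay_taxes)) is O(pay_taxes ⊃ obtain_consent), and O(pay_taxes) is already established, so O(obtain_consent).
So O(obtain_consent) holds — obtain_consent is obligatory. None of the other listed options is made obligatory by any chain of premises.

obtain_consent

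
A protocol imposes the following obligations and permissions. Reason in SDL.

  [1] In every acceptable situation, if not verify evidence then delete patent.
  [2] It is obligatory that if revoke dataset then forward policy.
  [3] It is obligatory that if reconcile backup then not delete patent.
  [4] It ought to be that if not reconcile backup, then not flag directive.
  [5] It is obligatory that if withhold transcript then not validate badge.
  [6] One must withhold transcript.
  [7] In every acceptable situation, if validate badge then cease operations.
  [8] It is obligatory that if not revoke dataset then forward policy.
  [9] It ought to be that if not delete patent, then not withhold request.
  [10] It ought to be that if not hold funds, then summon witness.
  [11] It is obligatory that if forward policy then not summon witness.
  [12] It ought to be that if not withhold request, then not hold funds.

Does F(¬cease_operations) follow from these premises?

No

Premise 7 is O(validate_badge → cease_operations), but O(validate_badge) is not derivable from the premises, so it does not yield O(cease_operations).
No other premise forces O(cease_operations). An ideal world satisfying every premise can still have ¬cease_operations true, so F(¬cease_operations) is not derivable.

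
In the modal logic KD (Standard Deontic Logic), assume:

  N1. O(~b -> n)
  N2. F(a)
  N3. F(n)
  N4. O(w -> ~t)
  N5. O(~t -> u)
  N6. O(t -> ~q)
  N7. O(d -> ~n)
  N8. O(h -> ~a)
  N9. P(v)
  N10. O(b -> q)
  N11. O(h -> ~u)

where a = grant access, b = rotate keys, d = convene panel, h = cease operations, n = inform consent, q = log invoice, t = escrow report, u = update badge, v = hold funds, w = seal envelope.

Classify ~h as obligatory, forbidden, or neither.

F(n) at premise 3 means O(~n).
Premise 1 is O(~b -> n); contrapositively O(~n -> b). Since O(~n) holds, K gives O(b).
Applying K to premise 10 (O(b -> q)) and O(b) yields O(q).
Premise 6 is O(t -> ~q); contrapositively O(q -> ~t). Since O(q) holds, K gives O(~t).
With premise 5, O(~t -> u), the K-axiom yields O(u).
The contrapositive of premise 11 (O(h -> ~u)) is O(u -> ~h), and O(u) is already established, so O(~h).
Premises 2, 4, 7, 8, 9 do not contribute to this derivation.
Hence ~h is obligatory.

Obligatory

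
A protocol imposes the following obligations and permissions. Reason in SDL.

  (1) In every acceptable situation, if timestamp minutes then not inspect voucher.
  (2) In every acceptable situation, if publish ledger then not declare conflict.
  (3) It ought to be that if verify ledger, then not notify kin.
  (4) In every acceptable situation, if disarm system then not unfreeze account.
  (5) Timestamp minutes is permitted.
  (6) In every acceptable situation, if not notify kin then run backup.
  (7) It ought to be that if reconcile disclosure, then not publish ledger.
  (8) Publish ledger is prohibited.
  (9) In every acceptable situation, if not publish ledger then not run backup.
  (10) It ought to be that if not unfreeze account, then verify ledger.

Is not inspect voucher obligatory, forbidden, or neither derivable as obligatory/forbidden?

Neither

Premise 1 is O(timestamp_minutes → ¬inspect_voucher), but O(timestamp_minutes) is not derivable from the premises (the permission P(timestamp_minutes) asserts only ¬O(¬timestamp_minutes), not O(timestamp_minutes)), so it does not yield O(¬inspect_voucher).
No premise or chain of K-axiom applications forces O(¬inspect_voucher), and none forces O(inspect_voucher). So ¬inspect_voucher is neither obligatory nor forbidden under these norms.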